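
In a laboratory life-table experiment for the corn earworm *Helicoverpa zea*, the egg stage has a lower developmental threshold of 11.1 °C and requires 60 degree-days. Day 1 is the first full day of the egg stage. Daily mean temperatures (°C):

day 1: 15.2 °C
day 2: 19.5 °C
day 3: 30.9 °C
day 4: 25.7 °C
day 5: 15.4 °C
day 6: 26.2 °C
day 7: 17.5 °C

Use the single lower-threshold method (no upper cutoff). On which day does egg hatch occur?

day 6

Daily DD above 11.1 °C: 4.1, 8.4, 19.8, 14.6, 4.3, 15.1, 6.4.
Cumulative: 4.1, 12.5, 32.3, 46.9, 51.2, 66.3, 72.7.
The total first reaches 60 DD on day 6.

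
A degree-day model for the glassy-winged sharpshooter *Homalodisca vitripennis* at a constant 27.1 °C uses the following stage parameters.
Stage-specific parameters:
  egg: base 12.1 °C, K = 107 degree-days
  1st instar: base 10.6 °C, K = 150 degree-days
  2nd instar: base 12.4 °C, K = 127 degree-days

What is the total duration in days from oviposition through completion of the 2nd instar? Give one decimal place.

egg: 107 / (27.1 − 12.1) = 107 / 15.0 = 7.133 d.
1st instar: 150 / (27.1 − 10.6) = 150 / 16.5 = 9.091 d.
2nd instar: 127 / (27.1 − 12.4) = 127 / 14.7 = 8.639 d.
Sum = 24.864 ≈ 24.9 days.

24.9 days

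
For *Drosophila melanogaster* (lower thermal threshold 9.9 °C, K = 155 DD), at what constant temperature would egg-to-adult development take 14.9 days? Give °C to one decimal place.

20.3 °C

Required daily accumulation = 155 / 14.9 = 10.403 DD/day.
T = T_base + 10.403 = 9.9 + 10.403 = 20.303 ≈ 20.3 °C.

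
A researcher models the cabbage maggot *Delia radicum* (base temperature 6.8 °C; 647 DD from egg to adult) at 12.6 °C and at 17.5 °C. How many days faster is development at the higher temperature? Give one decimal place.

51.1 days

At 12.6 °C: 647 / (12.6 − 6.8) = 647 / 5.8 = 111.552 d.
At 17.5 °C: 647 / (17.5 − 6.8) = 647 / 10.7 = 60.467 d.
Difference = |111.552 − 60.467| = 51.084 ≈ 51.1 days.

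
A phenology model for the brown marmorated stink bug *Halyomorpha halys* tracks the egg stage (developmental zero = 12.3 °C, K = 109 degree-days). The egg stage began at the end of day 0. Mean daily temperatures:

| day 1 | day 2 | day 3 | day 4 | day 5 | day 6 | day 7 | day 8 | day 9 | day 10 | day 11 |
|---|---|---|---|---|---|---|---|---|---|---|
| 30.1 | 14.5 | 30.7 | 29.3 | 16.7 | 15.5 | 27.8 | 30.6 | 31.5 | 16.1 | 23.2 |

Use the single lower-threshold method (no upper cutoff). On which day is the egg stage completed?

day 9

Daily DD above 12.3 °C: 17.8, 2.2, 18.4, 17.0, 4.4, 3.2, 15.5, 18.3, 19.2, 3.8, 10.9.
Cumulative: 17.8, 20.0, 38.4, 55.4, 59.8, 63.0, 78.5, 96.8, 116.0, 119.8, 130.7.
The total first reaches 109 DD on day 9.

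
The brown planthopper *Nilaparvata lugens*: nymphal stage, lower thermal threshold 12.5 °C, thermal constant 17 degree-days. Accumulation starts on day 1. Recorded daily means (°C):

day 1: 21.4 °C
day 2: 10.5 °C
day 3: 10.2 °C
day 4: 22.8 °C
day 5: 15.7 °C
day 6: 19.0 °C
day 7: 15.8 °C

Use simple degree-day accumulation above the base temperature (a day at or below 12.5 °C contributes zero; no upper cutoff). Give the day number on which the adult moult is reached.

Daily DD above 12.5 °C: 8.9, 0.0, 0.0, 10.3, 3.2, 6.5, 3.3.
Cumulative: 8.9, 8.9, 8.9, 19.2, 22.4, 28.9, 32.2.
The total first reaches 17 DD on day 4.

day 4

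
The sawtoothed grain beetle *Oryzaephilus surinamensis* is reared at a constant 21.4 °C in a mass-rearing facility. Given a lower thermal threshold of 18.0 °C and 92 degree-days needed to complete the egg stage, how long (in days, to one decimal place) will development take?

Daily accumulation = 21.4 − 18.0 = 3.4 DD/day.
Duration = 92 / 3.4 = 27.059 ≈ 27.1 days.

27.1 days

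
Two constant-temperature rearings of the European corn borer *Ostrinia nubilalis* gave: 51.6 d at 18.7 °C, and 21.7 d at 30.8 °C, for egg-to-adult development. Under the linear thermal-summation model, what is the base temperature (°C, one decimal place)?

Under the model K = D·(T − T_b), so D₁·(T₁ − T_b) = D₂·(T₂ − T_b).
51.6·(18.7 − T_b) = 21.7·(30.8 − T_b)
T_b = (51.6·18.7 − 21.7·30.8) / (51.6 − 21.7) = 296.56 / 29.9 = 9.918 °C ≈ 9.9 °C.

9.9 °C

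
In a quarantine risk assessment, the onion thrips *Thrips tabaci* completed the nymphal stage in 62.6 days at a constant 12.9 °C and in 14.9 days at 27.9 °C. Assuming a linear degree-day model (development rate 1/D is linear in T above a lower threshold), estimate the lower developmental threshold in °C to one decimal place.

Linear rate model ⇒ the product D·(T − T_b) is constant across temperatures.
62.6·(12.9 − T_b) = 14.9·(27.9 − T_b)
T_b = (62.6·12.9 − 14.9·27.9) / (62.6 − 14.9) = 391.83 / 47.7 = 8.214 °C ≈ 8.2 °C.

8.2 °C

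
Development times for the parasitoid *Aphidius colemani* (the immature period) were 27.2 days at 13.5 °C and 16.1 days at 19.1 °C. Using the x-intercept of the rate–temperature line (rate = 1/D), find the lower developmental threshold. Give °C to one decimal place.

Linear rate model ⇒ the product D·(T − T_b) is constant across temperatures.
27.2·(13.5 − T_b) = 16.1·(19.1 − T_b)
T_b = (27.2·13.5 − 16.1·19.1) / (27.2 − 16.1) = 59.69 / 11.1 = 5.377 °C ≈ 5.4 °C.

5.4 °C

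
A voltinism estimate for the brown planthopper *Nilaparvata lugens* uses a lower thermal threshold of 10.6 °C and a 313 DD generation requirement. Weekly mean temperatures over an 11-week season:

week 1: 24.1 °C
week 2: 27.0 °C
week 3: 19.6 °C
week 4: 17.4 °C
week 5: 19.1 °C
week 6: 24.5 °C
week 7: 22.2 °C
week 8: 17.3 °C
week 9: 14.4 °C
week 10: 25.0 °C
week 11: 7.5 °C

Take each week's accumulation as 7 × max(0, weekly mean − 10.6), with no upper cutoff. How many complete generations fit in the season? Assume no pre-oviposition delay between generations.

Weekly DD (7 × max(0, T̄ − 10.6)): 94.5, 114.8, 63.0, 47.6, 59.5, 97.3, 81.2, 46.9, 26.6, 100.8, 0.0.
Season total = 732.2 DD.
Complete generations = ⌊732.2 / 313⌋ = 2.

2 generations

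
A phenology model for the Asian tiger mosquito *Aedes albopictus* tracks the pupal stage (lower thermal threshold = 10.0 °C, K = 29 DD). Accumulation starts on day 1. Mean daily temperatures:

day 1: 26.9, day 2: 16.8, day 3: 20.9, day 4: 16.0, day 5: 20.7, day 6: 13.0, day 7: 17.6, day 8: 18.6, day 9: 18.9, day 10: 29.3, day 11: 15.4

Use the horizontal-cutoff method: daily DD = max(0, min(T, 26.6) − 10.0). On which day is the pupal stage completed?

day 3

Daily DD above 10.0 °C (capped at 16.6): 16.6, 6.8, 10.9, 6.0, 10.7, 3.0, 7.6, 8.6, 8.9, 16.6, 5.4.
Cumulative: 16.6, 23.4, 34.3, 40.3, 51.0, 54.0, 61.6, 70.2, 79.1, 95.7, 101.1.
The total first reaches 29 DD on day 3.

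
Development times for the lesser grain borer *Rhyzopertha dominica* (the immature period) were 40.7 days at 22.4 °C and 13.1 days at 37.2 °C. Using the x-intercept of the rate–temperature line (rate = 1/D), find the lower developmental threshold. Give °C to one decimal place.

Under the model K = D·(T − T_b), so D₁·(T₁ − T_b) = D₂·(T₂ − T_b).
40.7·(22.4 − T_b) = 13.1·(37.2 − T_b)
T_b = (40.7·22.4 − 13.1·37.2) / (40.7 − 13.1) = 424.36 / 27.6 = 15.375 °C ≈ 15.4 °C.

15.4 °C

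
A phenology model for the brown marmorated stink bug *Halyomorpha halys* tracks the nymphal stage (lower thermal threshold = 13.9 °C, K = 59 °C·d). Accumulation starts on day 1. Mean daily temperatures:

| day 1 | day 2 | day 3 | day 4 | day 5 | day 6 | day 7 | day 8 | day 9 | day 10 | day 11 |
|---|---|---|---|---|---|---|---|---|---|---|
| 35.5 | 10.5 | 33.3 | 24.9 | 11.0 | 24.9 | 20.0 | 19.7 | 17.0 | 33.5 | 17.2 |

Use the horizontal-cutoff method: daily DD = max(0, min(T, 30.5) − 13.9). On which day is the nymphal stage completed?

day 7

Daily DD above 13.9 °C (capped at 16.6): 16.6, 0.0, 16.6, 11.0, 0.0, 11.0, 6.1, 5.8, 3.1, 16.6, 3.3.
Cumulative: 16.6, 16.6, 33.2, 44.2, 44.2, 55.2, 61.3, 67.1, 70.2, 86.8, 90.1.
The total first reaches 59 DD on day 7.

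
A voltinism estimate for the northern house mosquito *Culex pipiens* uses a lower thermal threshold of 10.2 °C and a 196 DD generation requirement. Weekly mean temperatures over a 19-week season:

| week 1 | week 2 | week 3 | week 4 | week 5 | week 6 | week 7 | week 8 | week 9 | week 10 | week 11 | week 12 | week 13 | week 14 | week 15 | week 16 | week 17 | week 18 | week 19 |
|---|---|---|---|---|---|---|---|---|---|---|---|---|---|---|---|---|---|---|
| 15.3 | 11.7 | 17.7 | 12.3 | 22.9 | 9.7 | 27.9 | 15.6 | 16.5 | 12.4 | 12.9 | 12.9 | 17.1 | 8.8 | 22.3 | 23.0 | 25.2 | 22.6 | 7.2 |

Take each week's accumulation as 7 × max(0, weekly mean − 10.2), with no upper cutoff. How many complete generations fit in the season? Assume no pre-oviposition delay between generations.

4 generations

Weekly DD (7 × max(0, T̄ − 10.2)): 35.7, 10.5, 52.5, 14.7, 88.9, 0.0, 123.9, 37.8, 44.1, 15.4, 18.9, 18.9, 48.3, 0.0, 84.7, 89.6, 105.0, 86.8, 0.0.
Season total = 875.7 DD.
Complete generations = ⌊875.7 / 196⌋ = 4.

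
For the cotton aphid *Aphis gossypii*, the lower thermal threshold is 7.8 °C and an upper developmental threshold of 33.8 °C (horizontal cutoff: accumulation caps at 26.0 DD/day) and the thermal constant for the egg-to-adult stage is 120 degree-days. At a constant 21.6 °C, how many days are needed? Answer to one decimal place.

Daily accumulation = 21.6 − 7.8 = 13.8 DD/day.
Duration = 120 / 13.8 = 8.696 ≈ 8.7 days.

8.7 days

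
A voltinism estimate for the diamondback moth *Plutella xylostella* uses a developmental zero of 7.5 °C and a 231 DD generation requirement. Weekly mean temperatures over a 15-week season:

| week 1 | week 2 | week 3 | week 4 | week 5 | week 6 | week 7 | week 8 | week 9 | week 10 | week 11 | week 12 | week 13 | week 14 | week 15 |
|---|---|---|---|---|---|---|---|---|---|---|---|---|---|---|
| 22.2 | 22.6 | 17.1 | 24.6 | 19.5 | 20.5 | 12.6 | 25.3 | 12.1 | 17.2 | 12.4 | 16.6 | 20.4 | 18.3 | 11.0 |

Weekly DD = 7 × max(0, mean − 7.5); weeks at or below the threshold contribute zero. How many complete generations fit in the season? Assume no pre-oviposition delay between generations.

Weekly DD (7 × max(0, T̄ − 7.5)): 102.9, 105.7, 67.2, 119.7, 84.0, 91.0, 35.7, 124.6, 32.2, 67.9, 34.3, 63.7, 90.3, 75.6, 24.5.
Season total = 1119.3 DD.
Complete generations = ⌊1119.3 / 231⌋ = 4.

4 generations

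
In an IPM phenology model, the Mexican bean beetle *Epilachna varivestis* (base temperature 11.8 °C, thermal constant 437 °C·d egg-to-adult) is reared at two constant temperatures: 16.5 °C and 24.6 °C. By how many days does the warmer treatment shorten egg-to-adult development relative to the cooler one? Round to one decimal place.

At 16.5 °C: 437 / (16.5 − 11.8) = 437 / 4.7 = 92.979 d.
At 24.6 °C: 437 / (24.6 − 11.8) = 437 / 12.8 = 34.141 d.
Difference = |92.979 − 34.141| = 58.838 ≈ 58.8 days.

58.8 days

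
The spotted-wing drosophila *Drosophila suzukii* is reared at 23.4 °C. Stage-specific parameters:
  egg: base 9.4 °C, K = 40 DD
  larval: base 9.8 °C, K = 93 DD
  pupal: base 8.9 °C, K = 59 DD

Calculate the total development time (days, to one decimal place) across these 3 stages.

13.8 days

egg: 40 / (23.4 − 9.4) = 40 / 14.0 = 2.857 d.
larval: 93 / (23.4 − 9.8) = 93 / 13.6 = 6.838 d.
pupal: 59 / (23.4 − 8.9) = 59 / 14.5 = 4.069 d.
Sum = 13.764 ≈ 13.8 days.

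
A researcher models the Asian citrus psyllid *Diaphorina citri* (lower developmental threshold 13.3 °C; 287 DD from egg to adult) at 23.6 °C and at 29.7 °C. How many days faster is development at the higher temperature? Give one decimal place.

At 23.6 °C: 287 / (23.6 − 13.3) = 287 / 10.3 = 27.864 d.
At 29.7 °C: 287 / (29.7 − 13.3) = 287 / 16.4 = 17.500 d.
Difference = |27.864 − 17.500| = 10.364 ≈ 10.4 days.

10.4 days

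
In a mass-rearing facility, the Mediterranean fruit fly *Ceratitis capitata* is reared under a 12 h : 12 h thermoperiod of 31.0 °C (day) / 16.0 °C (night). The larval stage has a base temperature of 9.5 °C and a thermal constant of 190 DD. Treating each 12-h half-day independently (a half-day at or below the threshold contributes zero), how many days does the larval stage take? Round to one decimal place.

Day half: max(0, 31.0 − 9.5) × 0.5 = 21.5 × 0.5 = 10.75 DD.
Night half: max(0, 16.0 − 9.5) × 0.5 = 6.5 × 0.5 = 3.25 DD.
Per 24 h: 14.00 DD/day.
Duration = 190 / 14.00 = 13.571 ≈ 13.6 days.

13.6 days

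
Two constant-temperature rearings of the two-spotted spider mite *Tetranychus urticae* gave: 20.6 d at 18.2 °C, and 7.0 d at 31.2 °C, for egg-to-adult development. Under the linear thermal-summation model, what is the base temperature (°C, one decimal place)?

Equal thermal constants: D₁(T₁ − T_b) = D₂(T₂ − T_b).
20.6·(18.2 − T_b) = 7.0·(31.2 − T_b)
T_b = (20.6·18.2 − 7.0·31.2) / (20.6 − 7.0) = 156.52 / 13.6 = 11.509 °C ≈ 11.5 °C.

11.5 °C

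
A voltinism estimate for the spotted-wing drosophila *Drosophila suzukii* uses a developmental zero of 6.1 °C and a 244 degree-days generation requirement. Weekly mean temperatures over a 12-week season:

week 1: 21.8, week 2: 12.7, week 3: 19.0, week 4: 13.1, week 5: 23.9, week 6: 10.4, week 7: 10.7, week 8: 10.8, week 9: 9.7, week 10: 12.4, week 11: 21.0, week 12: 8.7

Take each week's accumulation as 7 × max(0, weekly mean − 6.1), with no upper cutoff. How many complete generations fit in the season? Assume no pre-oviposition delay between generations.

2 generations

Weekly DD (7 × max(0, T̄ − 6.1)): 109.9, 46.2, 90.3, 49.0, 124.6, 30.1, 32.2, 32.9, 25.2, 44.1, 104.3, 18.2.
Season total = 707.0 DD.
Complete generations = ⌊707.0 / 244⌋ = 2.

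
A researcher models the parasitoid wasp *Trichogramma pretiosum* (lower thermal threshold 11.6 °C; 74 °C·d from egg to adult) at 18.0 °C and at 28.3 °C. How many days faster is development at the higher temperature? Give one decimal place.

7.1 days

At 18.0 °C: 74 / (18.0 − 11.6) = 74 / 6.4 = 11.562 d.
At 28.3 °C: 74 / (28.3 − 11.6) = 74 / 16.7 = 4.431 d.
Difference = |11.562 − 4.431| = 7.131 ≈ 7.1 days.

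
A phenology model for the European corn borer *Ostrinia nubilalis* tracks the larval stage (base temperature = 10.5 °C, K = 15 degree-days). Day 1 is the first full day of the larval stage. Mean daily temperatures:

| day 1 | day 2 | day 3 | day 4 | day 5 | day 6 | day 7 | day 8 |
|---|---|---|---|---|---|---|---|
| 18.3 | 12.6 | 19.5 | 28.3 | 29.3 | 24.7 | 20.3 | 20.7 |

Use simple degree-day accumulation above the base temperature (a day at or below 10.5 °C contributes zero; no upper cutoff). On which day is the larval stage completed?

day 3

Daily DD above 10.5 °C: 7.8, 2.1, 9.0, 17.8, 18.8, 14.2, 9.8, 10.2.
Cumulative: 7.8, 9.9, 18.9, 36.7, 55.5, 69.7, 79.5, 89.7.
The total first reaches 15 DD on day 3.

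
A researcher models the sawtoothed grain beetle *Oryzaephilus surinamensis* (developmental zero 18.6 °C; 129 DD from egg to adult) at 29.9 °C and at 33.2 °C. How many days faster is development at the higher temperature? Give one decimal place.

2.6 days

At 29.9 °C: 129 / (29.9 − 18.6) = 129 / 11.3 = 11.416 d.
At 33.2 °C: 129 / (33.2 − 18.6) = 129 / 14.6 = 8.836 d.
Difference = |11.416 − 8.836| = 2.580 ≈ 2.6 days.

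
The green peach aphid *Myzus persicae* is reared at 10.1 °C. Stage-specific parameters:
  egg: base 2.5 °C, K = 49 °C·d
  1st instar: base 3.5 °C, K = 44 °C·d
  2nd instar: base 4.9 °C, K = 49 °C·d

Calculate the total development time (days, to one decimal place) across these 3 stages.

egg: 49 / (10.1 − 2.5) = 49 / 7.6 = 6.447 d.
1st instar: 44 / (10.1 − 3.5) = 44 / 6.6 = 6.667 d.
2nd instar: 49 / (10.1 − 4.9) = 49 / 5.2 = 9.423 d.
Sum = 22.537 ≈ 22.5 days.

22.5 days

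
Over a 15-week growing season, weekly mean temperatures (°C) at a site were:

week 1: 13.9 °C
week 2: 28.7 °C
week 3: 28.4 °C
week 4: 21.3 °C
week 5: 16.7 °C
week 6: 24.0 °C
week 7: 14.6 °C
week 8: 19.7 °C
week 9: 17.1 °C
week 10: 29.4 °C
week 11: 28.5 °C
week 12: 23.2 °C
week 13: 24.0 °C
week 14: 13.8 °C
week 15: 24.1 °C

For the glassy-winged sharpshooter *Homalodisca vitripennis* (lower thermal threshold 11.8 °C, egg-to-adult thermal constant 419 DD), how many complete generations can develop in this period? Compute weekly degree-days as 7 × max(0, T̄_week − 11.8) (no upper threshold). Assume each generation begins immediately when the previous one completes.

2 generations

Weekly DD (7 × max(0, T̄ − 11.8)): 14.7, 118.3, 116.2, 66.5, 34.3, 85.4, 19.6, 55.3, 37.1, 123.2, 116.9, 79.8, 85.4, 14.0, 86.1.
Season total = 1052.8 DD.
Complete generations = ⌊1052.8 / 419⌋ = 2.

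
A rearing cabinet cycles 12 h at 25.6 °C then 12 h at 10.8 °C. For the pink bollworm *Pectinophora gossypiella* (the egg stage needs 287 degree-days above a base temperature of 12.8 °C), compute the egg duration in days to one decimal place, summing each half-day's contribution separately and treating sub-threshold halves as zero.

Day half: max(0, 25.6 − 12.8) × 0.5 = 12.8 × 0.5 = 6.40 DD.
Night half: max(0, 10.8 − 12.8) × 0.5 = 0.0 × 0.5 = 0.00 DD.
Per 24 h: 6.40 DD/day.
Duration = 287 / 6.40 = 44.844 ≈ 44.8 days.

44.8 days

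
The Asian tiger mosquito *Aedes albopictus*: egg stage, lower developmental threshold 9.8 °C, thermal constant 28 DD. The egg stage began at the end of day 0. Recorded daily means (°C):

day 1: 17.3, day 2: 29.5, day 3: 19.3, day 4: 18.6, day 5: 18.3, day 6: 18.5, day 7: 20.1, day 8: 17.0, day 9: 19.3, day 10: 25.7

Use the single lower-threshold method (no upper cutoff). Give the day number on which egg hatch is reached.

day 3

Daily DD above 9.8 °C: 7.5, 19.7, 9.5, 8.8, 8.5, 8.7, 10.3, 7.2, 9.5, 15.9.
Cumulative: 7.5, 27.2, 36.7, 45.5, 54.0, 62.7, 73.0, 80.2, 89.7, 105.6.
The total first reaches 28 DD on day 3.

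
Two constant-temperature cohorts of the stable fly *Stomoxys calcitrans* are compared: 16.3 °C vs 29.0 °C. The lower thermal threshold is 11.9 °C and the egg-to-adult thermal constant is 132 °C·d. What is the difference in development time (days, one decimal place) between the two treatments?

22.3 days

At 16.3 °C: 132 / (16.3 − 11.9) = 132 / 4.4 = 30.000 d.
At 29.0 °C: 132 / (29.0 − 11.9) = 132 / 17.1 = 7.719 d.
Difference = |30.000 − 7.719| = 22.281 ≈ 22.3 days.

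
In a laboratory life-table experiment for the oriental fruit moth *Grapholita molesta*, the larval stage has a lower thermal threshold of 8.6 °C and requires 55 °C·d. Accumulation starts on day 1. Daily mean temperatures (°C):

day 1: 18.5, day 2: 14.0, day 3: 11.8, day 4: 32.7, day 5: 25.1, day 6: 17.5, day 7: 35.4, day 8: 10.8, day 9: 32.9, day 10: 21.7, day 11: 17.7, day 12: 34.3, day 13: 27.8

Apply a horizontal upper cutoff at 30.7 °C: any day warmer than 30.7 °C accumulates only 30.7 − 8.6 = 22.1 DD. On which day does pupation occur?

Daily DD above 8.6 °C (capped at 22.1): 9.9, 5.4, 3.2, 22.1, 16.5, 8.9, 22.1, 2.2, 22.1, 13.1, 9.1, 22.1, 19.2.
Cumulative: 9.9, 15.3, 18.5, 40.6, 57.1, 66.0, 88.1, 90.3, 112.4, 125.5, 134.6, 156.7, 175.9.
The total first reaches 55 DD on day 5.

day 5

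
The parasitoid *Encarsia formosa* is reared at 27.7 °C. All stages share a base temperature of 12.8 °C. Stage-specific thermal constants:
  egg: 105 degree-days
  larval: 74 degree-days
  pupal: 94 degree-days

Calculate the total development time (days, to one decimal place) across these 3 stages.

Daily accumulation at 27.7 °C = 27.7 − 12.8 = 14.9 DD/day.
Total K = 105 + 74 + 94 = 273 DD.
Total duration = 273 / 14.9 = 18.322 ≈ 18.3 days.

18.3 days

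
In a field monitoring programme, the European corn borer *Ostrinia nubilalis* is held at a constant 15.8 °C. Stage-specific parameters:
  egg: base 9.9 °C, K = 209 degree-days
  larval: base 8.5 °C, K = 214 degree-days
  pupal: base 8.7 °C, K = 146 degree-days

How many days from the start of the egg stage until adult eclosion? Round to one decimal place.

85.3 days

egg: 209 / (15.8 − 9.9) = 209 / 5.9 = 35.424 d.
larval: 214 / (15.8 − 8.5) = 214 / 7.3 = 29.315 d.
pupal: 146 / (15.8 − 8.7) = 146 / 7.1 = 20.563 d.
Sum = 85.302 ≈ 85.3 days.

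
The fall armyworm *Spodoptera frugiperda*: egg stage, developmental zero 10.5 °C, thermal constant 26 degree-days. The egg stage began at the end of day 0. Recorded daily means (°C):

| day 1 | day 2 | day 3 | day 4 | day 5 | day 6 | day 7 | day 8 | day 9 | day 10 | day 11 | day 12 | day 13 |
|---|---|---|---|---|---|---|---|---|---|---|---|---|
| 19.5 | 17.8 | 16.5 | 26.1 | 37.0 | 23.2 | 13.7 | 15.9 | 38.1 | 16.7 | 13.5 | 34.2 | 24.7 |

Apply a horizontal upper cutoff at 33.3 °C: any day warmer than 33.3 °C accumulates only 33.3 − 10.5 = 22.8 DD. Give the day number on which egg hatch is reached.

day 4

Daily DD above 10.5 °C (capped at 22.8): 9.0, 7.3, 6.0, 15.6, 22.8, 12.7, 3.2, 5.4, 22.8, 6.2, 3.0, 22.8, 14.2.
Cumulative: 9.0, 16.3, 22.3, 37.9, 60.7, 73.4, 76.6, 82.0, 104.8, 111.0, 114.0, 136.8, 151.0.
The total first reaches 26 DD on day 4.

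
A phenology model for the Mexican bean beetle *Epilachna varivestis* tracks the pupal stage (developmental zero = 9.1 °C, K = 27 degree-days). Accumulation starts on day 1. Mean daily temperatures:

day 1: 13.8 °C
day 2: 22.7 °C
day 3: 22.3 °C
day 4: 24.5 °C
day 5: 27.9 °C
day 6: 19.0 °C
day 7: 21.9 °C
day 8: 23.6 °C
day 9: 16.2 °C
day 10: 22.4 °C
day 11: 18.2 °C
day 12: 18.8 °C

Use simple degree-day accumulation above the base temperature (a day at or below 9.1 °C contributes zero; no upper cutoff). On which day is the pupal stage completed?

day 3

Daily DD above 9.1 °C: 4.7, 13.6, 13.2, 15.4, 18.8, 9.9, 12.8, 14.5, 7.1, 13.3, 9.1, 9.7.
Cumulative: 4.7, 18.3, 31.5, 46.9, 65.7, 75.6, 88.4, 102.9, 110.0, 123.3, 132.4, 142.1.
The total first reaches 27 DD on day 3.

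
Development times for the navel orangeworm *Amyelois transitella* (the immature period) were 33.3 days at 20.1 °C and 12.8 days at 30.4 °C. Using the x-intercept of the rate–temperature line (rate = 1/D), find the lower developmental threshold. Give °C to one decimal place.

13.7 °C

Linear rate model ⇒ the product D·(T − T_b) is constant across temperatures.
33.3·(20.1 − T_b) = 12.8·(30.4 − T_b)
T_b = (33.3·20.1 − 12.8·30.4) / (33.3 − 12.8) = 280.21 / 20.5 = 13.669 °C ≈ 13.7 °C.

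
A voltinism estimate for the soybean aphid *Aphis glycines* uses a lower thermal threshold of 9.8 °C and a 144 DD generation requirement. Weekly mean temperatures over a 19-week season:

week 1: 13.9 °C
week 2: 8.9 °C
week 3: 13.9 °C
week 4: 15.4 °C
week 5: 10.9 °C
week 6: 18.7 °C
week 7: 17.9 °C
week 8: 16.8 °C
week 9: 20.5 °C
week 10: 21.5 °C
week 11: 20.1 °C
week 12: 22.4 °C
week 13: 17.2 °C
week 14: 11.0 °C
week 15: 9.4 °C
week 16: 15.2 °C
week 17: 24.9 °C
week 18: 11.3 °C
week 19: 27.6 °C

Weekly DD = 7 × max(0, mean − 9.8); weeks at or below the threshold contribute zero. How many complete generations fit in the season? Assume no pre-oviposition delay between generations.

6 generations

Weekly DD (7 × max(0, T̄ − 9.8)): 28.7, 0.0, 28.7, 39.2, 7.7, 62.3, 56.7, 49.0, 74.9, 81.9, 72.1, 88.2, 51.8, 8.4, 0.0, 37.8, 105.7, 10.5, 124.6.
Season total = 928.2 DD.
Complete generations = ⌊928.2 / 144⌋ = 6.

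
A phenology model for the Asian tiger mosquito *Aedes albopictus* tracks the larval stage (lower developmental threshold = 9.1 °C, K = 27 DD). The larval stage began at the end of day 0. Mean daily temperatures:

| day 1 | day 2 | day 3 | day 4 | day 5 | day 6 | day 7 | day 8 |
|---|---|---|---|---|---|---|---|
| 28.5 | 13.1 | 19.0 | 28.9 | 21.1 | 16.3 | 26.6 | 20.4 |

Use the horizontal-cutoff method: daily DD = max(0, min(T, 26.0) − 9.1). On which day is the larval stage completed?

day 3

Daily DD above 9.1 °C (capped at 16.9): 16.9, 4.0, 9.9, 16.9, 12.0, 7.2, 16.9, 11.3.
Cumulative: 16.9, 20.9, 30.8, 47.7, 59.7, 66.9, 83.8, 95.1.
The total first reaches 27 DD on day 3.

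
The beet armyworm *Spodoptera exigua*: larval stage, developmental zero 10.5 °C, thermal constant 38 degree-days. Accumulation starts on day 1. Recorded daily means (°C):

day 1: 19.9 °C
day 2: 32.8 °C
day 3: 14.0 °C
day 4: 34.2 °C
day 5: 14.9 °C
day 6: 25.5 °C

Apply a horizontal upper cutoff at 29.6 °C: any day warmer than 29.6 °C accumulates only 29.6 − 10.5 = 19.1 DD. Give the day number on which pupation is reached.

Daily DD above 10.5 °C (capped at 19.1): 9.4, 19.1, 3.5, 19.1, 4.4, 15.0.
Cumulative: 9.4, 28.5, 32.0, 51.1, 55.5, 70.5.
The total first reaches 38 DD on day 4.

day 4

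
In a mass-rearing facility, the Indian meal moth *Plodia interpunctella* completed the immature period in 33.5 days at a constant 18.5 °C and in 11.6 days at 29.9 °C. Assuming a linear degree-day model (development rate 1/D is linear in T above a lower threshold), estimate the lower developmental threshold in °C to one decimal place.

12.5 °C

Linear rate model ⇒ the product D·(T − T_b) is constant across temperatures.
33.5·(18.5 − T_b) = 11.6·(29.9 − T_b)
T_b = (33.5·18.5 − 11.6·29.9) / (33.5 − 11.6) = 272.91 / 21.9 = 12.462 °C ≈ 12.5 °C.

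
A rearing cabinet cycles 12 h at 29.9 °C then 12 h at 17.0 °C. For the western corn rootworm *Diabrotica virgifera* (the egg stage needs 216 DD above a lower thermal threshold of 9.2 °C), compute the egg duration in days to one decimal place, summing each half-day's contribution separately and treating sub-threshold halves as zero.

Day half: max(0, 29.9 − 9.2) × 0.5 = 20.7 × 0.5 = 10.35 DD.
Night half: max(0, 17.0 − 9.2) × 0.5 = 7.8 × 0.5 = 3.90 DD.
Per 24 h: 14.25 DD/day.
Duration = 216 / 14.25 = 15.158 ≈ 15.2 days.

15.2 days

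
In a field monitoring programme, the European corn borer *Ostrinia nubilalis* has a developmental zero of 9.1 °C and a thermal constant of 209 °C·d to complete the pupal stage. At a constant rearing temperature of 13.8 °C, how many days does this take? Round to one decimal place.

Daily accumulation = 13.8 − 9.1 = 4.7 DD/day.
Duration = 209 / 4.7 = 44.468 ≈ 44.5 days.

44.5 days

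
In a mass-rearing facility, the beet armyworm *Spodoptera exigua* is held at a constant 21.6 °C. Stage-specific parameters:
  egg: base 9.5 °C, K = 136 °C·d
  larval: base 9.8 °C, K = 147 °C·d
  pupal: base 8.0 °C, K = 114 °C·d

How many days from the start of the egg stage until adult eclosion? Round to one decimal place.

egg: 136 / (21.6 − 9.5) = 136 / 12.1 = 11.240 d.
larval: 147 / (21.6 − 9.8) = 147 / 11.8 = 12.458 d.
pupal: 114 / (21.6 − 8.0) = 114 / 13.6 = 8.382 d.
Sum = 32.080 ≈ 32.1 days.

32.1 days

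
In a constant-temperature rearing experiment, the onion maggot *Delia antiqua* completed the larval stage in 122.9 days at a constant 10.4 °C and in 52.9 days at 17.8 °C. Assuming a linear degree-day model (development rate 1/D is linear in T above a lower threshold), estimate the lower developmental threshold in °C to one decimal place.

Linear rate model ⇒ the product D·(T − T_b) is constant across temperatures.
122.9·(10.4 − T_b) = 52.9·(17.8 − T_b)
T_b = (122.9·10.4 − 52.9·17.8) / (122.9 − 52.9) = 336.54 / 70.0 = 4.808 °C ≈ 4.8 °C.

4.8 °C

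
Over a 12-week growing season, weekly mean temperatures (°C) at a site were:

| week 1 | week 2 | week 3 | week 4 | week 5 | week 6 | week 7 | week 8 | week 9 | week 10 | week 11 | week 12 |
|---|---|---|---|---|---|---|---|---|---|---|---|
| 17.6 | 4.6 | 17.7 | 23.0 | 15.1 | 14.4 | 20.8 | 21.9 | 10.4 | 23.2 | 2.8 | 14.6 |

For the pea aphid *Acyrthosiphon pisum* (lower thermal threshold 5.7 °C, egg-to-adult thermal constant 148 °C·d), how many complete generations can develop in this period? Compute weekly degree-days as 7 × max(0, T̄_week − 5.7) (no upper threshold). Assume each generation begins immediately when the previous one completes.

5 generations

Weekly DD (7 × max(0, T̄ − 5.7)): 83.3, 0.0, 84.0, 121.1, 65.8, 60.9, 105.7, 113.4, 32.9, 122.5, 0.0, 62.3.
Season total = 851.9 DD.
Complete generations = ⌊851.9 / 148⌋ = 5.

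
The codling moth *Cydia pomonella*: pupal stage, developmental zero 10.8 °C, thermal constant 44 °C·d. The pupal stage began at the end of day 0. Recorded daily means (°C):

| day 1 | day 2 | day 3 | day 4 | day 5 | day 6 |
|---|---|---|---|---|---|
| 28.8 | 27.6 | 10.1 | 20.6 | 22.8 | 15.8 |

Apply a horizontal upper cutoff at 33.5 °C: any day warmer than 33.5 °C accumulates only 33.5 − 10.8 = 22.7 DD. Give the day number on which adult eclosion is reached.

Daily DD above 10.8 °C (capped at 22.7): 18.0, 16.8, 0.0, 9.8, 12.0, 5.0.
Cumulative: 18.0, 34.8, 34.8, 44.6, 56.6, 61.6.
The total first reaches 44 DD on day 4.

day 4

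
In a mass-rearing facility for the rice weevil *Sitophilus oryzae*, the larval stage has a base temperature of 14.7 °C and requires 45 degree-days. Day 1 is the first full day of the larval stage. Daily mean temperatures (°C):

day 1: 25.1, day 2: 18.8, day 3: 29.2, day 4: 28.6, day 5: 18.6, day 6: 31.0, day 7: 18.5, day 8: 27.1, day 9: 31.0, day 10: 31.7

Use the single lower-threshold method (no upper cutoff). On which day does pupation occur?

Daily DD above 14.7 °C: 10.4, 4.1, 14.5, 13.9, 3.9, 16.3, 3.8, 12.4, 16.3, 17.0.
Cumulative: 10.4, 14.5, 29.0, 42.9, 46.8, 63.1, 66.9, 79.3, 95.6, 112.6.
The total first reaches 45 DD on day 5.

day 5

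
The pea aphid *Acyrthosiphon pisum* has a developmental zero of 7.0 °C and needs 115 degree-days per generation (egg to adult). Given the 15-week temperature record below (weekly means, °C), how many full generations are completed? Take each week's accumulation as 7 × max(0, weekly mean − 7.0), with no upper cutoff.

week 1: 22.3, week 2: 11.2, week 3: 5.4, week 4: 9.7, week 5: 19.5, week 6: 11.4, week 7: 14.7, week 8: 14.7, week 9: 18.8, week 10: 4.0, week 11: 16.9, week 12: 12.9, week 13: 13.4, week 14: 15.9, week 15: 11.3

6 generations

Weekly DD (7 × max(0, T̄ − 7.0)): 107.1, 29.4, 0.0, 18.9, 87.5, 30.8, 53.9, 53.9, 82.6, 0.0, 69.3, 41.3, 44.8, 62.3, 30.1.
Season total = 711.9 DD.
Complete generations = ⌊711.9 / 115⌋ = 6.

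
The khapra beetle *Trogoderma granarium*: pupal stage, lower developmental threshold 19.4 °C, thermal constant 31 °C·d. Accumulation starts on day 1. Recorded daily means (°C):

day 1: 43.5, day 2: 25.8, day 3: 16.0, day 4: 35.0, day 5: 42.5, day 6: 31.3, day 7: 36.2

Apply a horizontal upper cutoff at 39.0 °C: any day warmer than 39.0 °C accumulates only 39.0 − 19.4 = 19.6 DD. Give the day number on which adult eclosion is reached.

day 4

Daily DD above 19.4 °C (capped at 19.6): 19.6, 6.4, 0.0, 15.6, 19.6, 11.9, 16.8.
Cumulative: 19.6, 26.0, 26.0, 41.6, 61.2, 73.1, 89.9.
The total first reaches 31 DD on day 4.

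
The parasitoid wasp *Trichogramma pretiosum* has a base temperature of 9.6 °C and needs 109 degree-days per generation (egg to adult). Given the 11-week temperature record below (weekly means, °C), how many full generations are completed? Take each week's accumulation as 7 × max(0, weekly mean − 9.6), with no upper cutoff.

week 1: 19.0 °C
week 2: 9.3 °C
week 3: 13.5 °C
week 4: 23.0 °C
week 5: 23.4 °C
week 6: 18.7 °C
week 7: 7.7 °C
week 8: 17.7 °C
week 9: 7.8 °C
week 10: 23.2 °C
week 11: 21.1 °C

5 generations

Weekly DD (7 × max(0, T̄ − 9.6)): 65.8, 0.0, 27.3, 93.8, 96.6, 63.7, 0.0, 56.7, 0.0, 95.2, 80.5.
Season total = 579.6 DD.
Complete generations = ⌊579.6 / 109⌋ = 5.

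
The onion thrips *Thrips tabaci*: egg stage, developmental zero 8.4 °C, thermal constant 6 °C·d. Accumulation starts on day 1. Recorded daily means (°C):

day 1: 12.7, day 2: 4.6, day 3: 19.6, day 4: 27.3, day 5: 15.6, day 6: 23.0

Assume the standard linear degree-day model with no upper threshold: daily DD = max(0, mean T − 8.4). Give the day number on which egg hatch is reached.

day 3

Daily DD above 8.4 °C: 4.3, 0.0, 11.2, 18.9, 7.2, 14.6.
Cumulative: 4.3, 4.3, 15.5, 34.4, 41.6, 56.2.
The total first reaches 6 DD on day 3.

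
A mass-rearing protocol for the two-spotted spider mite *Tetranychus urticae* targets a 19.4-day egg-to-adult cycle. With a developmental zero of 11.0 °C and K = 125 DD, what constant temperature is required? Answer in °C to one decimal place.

Required daily accumulation = 125 / 19.4 = 6.443 DD/day.
T = T_base + 6.443 = 11.0 + 6.443 = 17.443 ≈ 17.4 °C.

17.4 °C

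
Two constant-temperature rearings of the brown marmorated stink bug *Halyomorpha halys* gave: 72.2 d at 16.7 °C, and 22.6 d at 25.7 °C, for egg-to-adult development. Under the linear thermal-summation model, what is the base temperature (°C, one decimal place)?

12.6 °C

Under the model K = D·(T − T_b), so D₁·(T₁ − T_b) = D₂·(T₂ − T_b).
72.2·(16.7 − T_b) = 22.6·(25.7 − T_b)
T_b = (72.2·16.7 − 22.6·25.7) / (72.2 − 22.6) = 624.92 / 49.6 = 12.599 °C ≈ 12.6 °C.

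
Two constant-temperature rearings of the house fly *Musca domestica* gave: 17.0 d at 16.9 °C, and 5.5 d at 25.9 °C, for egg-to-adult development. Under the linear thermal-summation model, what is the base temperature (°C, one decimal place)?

Equal thermal constants: D₁(T₁ − T_b) = D₂(T₂ − T_b).
17.0·(16.9 − T_b) = 5.5·(25.9 − T_b)
T_b = (17.0·16.9 − 5.5·25.9) / (17.0 − 5.5) = 144.85 / 11.5 = 12.596 °C ≈ 12.6 °C.

12.6 °C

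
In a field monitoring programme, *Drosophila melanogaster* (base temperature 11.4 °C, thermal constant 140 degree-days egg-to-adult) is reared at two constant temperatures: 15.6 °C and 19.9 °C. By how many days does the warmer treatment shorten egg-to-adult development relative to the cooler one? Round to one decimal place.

At 15.6 °C: 140 / (15.6 − 11.4) = 140 / 4.2 = 33.333 d.
At 19.9 °C: 140 / (19.9 − 11.4) = 140 / 8.5 = 16.471 d.
Difference = |33.333 − 16.471| = 16.863 ≈ 16.9 days.

16.9 days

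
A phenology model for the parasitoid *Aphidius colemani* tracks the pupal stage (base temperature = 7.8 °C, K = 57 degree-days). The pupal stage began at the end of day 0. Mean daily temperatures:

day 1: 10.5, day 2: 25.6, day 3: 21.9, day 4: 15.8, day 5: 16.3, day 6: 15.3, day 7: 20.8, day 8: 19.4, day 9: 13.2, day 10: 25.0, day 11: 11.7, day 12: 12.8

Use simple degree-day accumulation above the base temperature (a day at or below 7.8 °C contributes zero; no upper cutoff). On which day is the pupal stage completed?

Daily DD above 7.8 °C: 2.7, 17.8, 14.1, 8.0, 8.5, 7.5, 13.0, 11.6, 5.4, 17.2, 3.9, 5.0.
Cumulative: 2.7, 20.5, 34.6, 42.6, 51.1, 58.6, 71.6, 83.2, 88.6, 105.8, 109.7, 114.7.
The total first reaches 57 DD on day 6.

day 6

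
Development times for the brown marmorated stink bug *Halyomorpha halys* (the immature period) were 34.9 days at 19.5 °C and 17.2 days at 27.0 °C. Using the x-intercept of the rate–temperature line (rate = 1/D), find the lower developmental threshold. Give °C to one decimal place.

12.2 °C

Linear rate model ⇒ the product D·(T − T_b) is constant across temperatures.
34.9·(19.5 − T_b) = 17.2·(27.0 − T_b)
T_b = (34.9·19.5 − 17.2·27.0) / (34.9 − 17.2) = 216.15 / 17.7 = 12.212 °C ≈ 12.2 °C.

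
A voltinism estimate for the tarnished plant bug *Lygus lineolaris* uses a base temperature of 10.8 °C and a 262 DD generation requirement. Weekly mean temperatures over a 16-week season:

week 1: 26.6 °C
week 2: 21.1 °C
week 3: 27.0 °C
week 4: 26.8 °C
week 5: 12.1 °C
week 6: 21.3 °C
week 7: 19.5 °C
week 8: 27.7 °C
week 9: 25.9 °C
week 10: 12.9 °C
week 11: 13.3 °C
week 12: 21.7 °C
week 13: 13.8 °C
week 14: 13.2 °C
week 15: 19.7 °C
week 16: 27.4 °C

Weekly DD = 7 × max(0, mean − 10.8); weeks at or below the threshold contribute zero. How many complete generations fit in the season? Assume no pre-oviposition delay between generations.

Weekly DD (7 × max(0, T̄ − 10.8)): 110.6, 72.1, 113.4, 112.0, 9.1, 73.5, 60.9, 118.3, 105.7, 14.7, 17.5, 76.3, 21.0, 16.8, 62.3, 116.2.
Season total = 1100.4 DD.
Complete generations = ⌊1100.4 / 262⌋ = 4.

4 generations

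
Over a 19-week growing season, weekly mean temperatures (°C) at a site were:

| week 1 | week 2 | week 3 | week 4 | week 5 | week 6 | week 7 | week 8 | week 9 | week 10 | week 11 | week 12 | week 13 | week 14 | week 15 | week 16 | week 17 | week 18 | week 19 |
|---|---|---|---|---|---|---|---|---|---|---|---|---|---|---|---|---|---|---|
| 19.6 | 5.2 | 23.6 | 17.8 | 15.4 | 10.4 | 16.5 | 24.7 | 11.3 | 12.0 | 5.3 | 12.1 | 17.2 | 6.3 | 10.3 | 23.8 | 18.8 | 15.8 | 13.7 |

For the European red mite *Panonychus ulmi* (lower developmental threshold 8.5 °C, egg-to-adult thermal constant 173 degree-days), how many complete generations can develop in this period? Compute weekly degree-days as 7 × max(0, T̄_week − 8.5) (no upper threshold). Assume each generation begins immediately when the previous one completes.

Weekly DD (7 × max(0, T̄ − 8.5)): 77.7, 0.0, 105.7, 65.1, 48.3, 13.3, 56.0, 113.4, 19.6, 24.5, 0.0, 25.2, 60.9, 0.0, 12.6, 107.1, 72.1, 51.1, 36.4.
Season total = 889.0 DD.
Complete generations = ⌊889.0 / 173⌋ = 5.

5 generations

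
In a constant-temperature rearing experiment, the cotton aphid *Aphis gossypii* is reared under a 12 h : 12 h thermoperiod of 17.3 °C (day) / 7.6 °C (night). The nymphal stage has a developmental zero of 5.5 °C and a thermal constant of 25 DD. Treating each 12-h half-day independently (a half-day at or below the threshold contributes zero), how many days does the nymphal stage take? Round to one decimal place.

3.6 days

Day half: max(0, 17.3 − 5.5) × 0.5 = 11.8 × 0.5 = 5.90 DD.
Night half: max(0, 7.6 − 5.5) × 0.5 = 2.1 × 0.5 = 1.05 DD.
Per 24 h: 6.95 DD/day.
Duration = 25 / 6.95 = 3.597 ≈ 3.6 days.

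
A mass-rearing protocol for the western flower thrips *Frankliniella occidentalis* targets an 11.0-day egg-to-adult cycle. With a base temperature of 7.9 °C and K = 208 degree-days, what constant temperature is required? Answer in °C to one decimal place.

26.8 °C

Required daily accumulation = 208 / 11.0 = 18.909 DD/day.
T = T_base + 18.909 = 7.9 + 18.909 = 26.809 ≈ 26.8 °C.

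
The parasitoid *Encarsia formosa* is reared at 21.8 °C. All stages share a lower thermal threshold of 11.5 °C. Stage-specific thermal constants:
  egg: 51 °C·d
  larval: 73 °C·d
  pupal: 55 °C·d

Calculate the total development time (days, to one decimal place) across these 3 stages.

17.4 days

Daily accumulation at 21.8 °C = 21.8 − 11.5 = 10.3 DD/day.
Total K = 51 + 73 + 55 = 179 DD.
Total duration = 179 / 10.3 = 17.379 ≈ 17.4 days.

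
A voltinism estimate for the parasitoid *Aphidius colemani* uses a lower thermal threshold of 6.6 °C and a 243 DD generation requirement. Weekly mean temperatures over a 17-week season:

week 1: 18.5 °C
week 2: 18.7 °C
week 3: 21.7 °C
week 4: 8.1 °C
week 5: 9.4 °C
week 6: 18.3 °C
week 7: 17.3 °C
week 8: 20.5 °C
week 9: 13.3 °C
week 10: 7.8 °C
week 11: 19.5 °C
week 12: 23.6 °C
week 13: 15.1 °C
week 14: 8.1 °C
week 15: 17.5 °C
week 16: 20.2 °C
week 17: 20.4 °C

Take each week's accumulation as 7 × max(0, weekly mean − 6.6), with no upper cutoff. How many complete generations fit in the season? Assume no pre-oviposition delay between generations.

4 generations

Weekly DD (7 × max(0, T̄ − 6.6)): 83.3, 84.7, 105.7, 10.5, 19.6, 81.9, 74.9, 97.3, 46.9, 8.4, 90.3, 119.0, 59.5, 10.5, 76.3, 95.2, 96.6.
Season total = 1160.6 DD.
Complete generations = ⌊1160.6 / 243⌋ = 4.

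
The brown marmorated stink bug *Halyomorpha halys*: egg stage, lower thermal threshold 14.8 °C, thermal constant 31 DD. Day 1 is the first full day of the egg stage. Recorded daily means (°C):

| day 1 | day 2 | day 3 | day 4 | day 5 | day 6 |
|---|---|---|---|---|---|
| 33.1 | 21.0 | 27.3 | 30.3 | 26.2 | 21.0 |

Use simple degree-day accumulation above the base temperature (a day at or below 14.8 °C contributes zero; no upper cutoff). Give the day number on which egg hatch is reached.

day 3

Daily DD above 14.8 °C: 18.3, 6.2, 12.5, 15.5, 11.4, 6.2.
Cumulative: 18.3, 24.5, 37.0, 52.5, 63.9, 70.1.
The total first reaches 31 DD on day 3.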